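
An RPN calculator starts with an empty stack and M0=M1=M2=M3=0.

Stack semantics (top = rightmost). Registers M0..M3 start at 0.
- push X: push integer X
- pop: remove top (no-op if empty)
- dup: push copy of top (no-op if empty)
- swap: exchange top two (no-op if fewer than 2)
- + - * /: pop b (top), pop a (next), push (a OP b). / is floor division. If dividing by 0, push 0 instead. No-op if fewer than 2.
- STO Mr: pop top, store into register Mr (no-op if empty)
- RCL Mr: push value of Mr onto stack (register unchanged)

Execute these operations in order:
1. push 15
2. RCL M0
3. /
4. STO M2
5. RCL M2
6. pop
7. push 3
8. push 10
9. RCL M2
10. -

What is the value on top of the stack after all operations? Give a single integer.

After op 1 (push 15): stack=[15] mem=[0,0,0,0]
After op 2 (RCL M0): stack=[15,0] mem=[0,0,0,0]
After op 3 (/): stack=[0] mem=[0,0,0,0]
After op 4 (STO M2): stack=[empty] mem=[0,0,0,0]
After op 5 (RCL M2): stack=[0] mem=[0,0,0,0]
After op 6 (pop): stack=[empty] mem=[0,0,0,0]
After op 7 (push 3): stack=[3] mem=[0,0,0,0]
After op 8 (push 10): stack=[3,10] mem=[0,0,0,0]
After op 9 (RCL M2): stack=[3,10,0] mem=[0,0,0,0]
After op 10 (-): stack=[3,10] mem=[0,0,0,0]

Answer: 10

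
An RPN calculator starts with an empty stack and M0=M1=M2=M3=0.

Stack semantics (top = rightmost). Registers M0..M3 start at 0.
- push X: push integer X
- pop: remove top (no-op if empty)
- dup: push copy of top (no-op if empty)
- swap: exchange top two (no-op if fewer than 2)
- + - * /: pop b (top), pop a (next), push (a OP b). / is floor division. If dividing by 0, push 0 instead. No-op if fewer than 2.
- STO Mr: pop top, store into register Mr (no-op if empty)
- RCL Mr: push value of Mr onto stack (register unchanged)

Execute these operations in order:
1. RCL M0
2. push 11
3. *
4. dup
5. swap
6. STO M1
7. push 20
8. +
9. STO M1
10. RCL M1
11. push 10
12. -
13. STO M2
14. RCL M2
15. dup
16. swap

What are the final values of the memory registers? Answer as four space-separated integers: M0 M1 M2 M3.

After op 1 (RCL M0): stack=[0] mem=[0,0,0,0]
After op 2 (push 11): stack=[0,11] mem=[0,0,0,0]
After op 3 (*): stack=[0] mem=[0,0,0,0]
After op 4 (dup): stack=[0,0] mem=[0,0,0,0]
After op 5 (swap): stack=[0,0] mem=[0,0,0,0]
After op 6 (STO M1): stack=[0] mem=[0,0,0,0]
After op 7 (push 20): stack=[0,20] mem=[0,0,0,0]
After op 8 (+): stack=[20] mem=[0,0,0,0]
After op 9 (STO M1): stack=[empty] mem=[0,20,0,0]
After op 10 (RCL M1): stack=[20] mem=[0,20,0,0]
After op 11 (push 10): stack=[20,10] mem=[0,20,0,0]
After op 12 (-): stack=[10] mem=[0,20,0,0]
After op 13 (STO M2): stack=[empty] mem=[0,20,10,0]
After op 14 (RCL M2): stack=[10] mem=[0,20,10,0]
After op 15 (dup): stack=[10,10] mem=[0,20,10,0]
After op 16 (swap): stack=[10,10] mem=[0,20,10,0]

Answer: 0 20 10 0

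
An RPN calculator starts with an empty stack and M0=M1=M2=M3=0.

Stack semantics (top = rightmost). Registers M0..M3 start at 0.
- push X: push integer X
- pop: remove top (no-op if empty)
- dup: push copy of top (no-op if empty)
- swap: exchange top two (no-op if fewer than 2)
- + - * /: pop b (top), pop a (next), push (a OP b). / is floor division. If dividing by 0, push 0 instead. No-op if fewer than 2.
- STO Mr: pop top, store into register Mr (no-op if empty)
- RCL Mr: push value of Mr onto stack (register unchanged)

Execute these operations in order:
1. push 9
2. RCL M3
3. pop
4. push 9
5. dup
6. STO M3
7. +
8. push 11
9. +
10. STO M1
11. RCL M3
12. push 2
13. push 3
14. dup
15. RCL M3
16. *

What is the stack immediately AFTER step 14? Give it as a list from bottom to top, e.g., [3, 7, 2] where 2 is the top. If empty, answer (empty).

After op 1 (push 9): stack=[9] mem=[0,0,0,0]
After op 2 (RCL M3): stack=[9,0] mem=[0,0,0,0]
After op 3 (pop): stack=[9] mem=[0,0,0,0]
After op 4 (push 9): stack=[9,9] mem=[0,0,0,0]
After op 5 (dup): stack=[9,9,9] mem=[0,0,0,0]
After op 6 (STO M3): stack=[9,9] mem=[0,0,0,9]
After op 7 (+): stack=[18] mem=[0,0,0,9]
After op 8 (push 11): stack=[18,11] mem=[0,0,0,9]
After op 9 (+): stack=[29] mem=[0,0,0,9]
After op 10 (STO M1): stack=[empty] mem=[0,29,0,9]
After op 11 (RCL M3): stack=[9] mem=[0,29,0,9]
After op 12 (push 2): stack=[9,2] mem=[0,29,0,9]
After op 13 (push 3): stack=[9,2,3] mem=[0,29,0,9]
After op 14 (dup): stack=[9,2,3,3] mem=[0,29,0,9]

[9, 2, 3, 3]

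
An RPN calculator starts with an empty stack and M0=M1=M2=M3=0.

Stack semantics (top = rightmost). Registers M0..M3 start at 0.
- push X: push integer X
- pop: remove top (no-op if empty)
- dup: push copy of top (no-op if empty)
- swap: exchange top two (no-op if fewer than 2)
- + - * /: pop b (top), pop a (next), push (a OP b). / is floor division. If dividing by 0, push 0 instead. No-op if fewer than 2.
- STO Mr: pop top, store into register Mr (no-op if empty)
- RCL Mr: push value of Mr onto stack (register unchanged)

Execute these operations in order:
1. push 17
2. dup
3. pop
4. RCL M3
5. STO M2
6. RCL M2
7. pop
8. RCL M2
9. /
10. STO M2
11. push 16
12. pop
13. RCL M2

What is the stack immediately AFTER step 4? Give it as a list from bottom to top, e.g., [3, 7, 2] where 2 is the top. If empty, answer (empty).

After op 1 (push 17): stack=[17] mem=[0,0,0,0]
After op 2 (dup): stack=[17,17] mem=[0,0,0,0]
After op 3 (pop): stack=[17] mem=[0,0,0,0]
After op 4 (RCL M3): stack=[17,0] mem=[0,0,0,0]

[17, 0]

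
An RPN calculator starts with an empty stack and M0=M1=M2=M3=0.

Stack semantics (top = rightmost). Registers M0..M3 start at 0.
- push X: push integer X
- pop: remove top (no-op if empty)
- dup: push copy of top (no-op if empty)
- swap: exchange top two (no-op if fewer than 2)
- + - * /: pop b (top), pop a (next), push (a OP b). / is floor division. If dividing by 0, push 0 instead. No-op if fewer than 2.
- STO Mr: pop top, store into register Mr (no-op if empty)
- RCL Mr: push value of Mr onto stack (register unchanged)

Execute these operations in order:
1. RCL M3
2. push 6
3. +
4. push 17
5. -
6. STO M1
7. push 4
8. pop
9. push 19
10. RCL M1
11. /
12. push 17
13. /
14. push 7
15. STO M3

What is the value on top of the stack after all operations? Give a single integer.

Answer: -1

Derivation:
After op 1 (RCL M3): stack=[0] mem=[0,0,0,0]
After op 2 (push 6): stack=[0,6] mem=[0,0,0,0]
After op 3 (+): stack=[6] mem=[0,0,0,0]
After op 4 (push 17): stack=[6,17] mem=[0,0,0,0]
After op 5 (-): stack=[-11] mem=[0,0,0,0]
After op 6 (STO M1): stack=[empty] mem=[0,-11,0,0]
After op 7 (push 4): stack=[4] mem=[0,-11,0,0]
After op 8 (pop): stack=[empty] mem=[0,-11,0,0]
After op 9 (push 19): stack=[19] mem=[0,-11,0,0]
After op 10 (RCL M1): stack=[19,-11] mem=[0,-11,0,0]
After op 11 (/): stack=[-2] mem=[0,-11,0,0]
After op 12 (push 17): stack=[-2,17] mem=[0,-11,0,0]
After op 13 (/): stack=[-1] mem=[0,-11,0,0]
After op 14 (push 7): stack=[-1,7] mem=[0,-11,0,0]
After op 15 (STO M3): stack=[-1] mem=[0,-11,0,7]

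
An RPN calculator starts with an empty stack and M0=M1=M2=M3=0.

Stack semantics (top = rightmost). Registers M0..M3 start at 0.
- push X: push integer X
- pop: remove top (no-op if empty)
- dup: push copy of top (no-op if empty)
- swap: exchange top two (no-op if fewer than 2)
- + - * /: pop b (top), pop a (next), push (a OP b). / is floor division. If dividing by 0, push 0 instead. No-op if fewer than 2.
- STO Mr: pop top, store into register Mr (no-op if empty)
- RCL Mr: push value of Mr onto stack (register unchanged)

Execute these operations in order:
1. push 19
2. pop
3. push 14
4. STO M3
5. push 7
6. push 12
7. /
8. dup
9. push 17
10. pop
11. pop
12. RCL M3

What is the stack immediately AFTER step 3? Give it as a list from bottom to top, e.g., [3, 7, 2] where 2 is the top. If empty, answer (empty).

After op 1 (push 19): stack=[19] mem=[0,0,0,0]
After op 2 (pop): stack=[empty] mem=[0,0,0,0]
After op 3 (push 14): stack=[14] mem=[0,0,0,0]

[14]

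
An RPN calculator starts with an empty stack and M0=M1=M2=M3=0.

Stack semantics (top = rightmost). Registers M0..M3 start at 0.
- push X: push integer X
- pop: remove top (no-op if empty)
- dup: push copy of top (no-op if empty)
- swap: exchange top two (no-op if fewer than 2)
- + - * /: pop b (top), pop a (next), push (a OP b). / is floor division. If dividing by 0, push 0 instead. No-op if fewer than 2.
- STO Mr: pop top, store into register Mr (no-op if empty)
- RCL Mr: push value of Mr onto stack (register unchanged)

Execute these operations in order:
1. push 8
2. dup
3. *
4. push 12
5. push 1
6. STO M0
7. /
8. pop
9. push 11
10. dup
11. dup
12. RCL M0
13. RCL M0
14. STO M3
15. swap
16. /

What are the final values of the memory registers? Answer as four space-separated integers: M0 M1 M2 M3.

Answer: 1 0 0 1

Derivation:
After op 1 (push 8): stack=[8] mem=[0,0,0,0]
After op 2 (dup): stack=[8,8] mem=[0,0,0,0]
After op 3 (*): stack=[64] mem=[0,0,0,0]
After op 4 (push 12): stack=[64,12] mem=[0,0,0,0]
After op 5 (push 1): stack=[64,12,1] mem=[0,0,0,0]
After op 6 (STO M0): stack=[64,12] mem=[1,0,0,0]
After op 7 (/): stack=[5] mem=[1,0,0,0]
After op 8 (pop): stack=[empty] mem=[1,0,0,0]
After op 9 (push 11): stack=[11] mem=[1,0,0,0]
After op 10 (dup): stack=[11,11] mem=[1,0,0,0]
After op 11 (dup): stack=[11,11,11] mem=[1,0,0,0]
After op 12 (RCL M0): stack=[11,11,11,1] mem=[1,0,0,0]
After op 13 (RCL M0): stack=[11,11,11,1,1] mem=[1,0,0,0]
After op 14 (STO M3): stack=[11,11,11,1] mem=[1,0,0,1]
After op 15 (swap): stack=[11,11,1,11] mem=[1,0,0,1]
After op 16 (/): stack=[11,11,0] mem=[1,0,0,1]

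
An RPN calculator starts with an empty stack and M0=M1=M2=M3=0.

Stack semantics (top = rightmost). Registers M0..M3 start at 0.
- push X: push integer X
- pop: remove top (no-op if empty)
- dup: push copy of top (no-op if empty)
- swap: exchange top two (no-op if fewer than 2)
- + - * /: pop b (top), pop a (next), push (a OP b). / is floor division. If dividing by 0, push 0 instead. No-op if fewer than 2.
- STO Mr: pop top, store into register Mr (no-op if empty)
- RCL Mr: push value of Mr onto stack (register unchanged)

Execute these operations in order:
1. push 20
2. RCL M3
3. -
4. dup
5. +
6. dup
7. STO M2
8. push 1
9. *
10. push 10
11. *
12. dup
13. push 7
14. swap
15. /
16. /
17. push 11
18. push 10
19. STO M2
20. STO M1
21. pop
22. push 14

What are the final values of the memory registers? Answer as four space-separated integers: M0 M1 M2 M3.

Answer: 0 11 10 0

Derivation:
After op 1 (push 20): stack=[20] mem=[0,0,0,0]
After op 2 (RCL M3): stack=[20,0] mem=[0,0,0,0]
After op 3 (-): stack=[20] mem=[0,0,0,0]
After op 4 (dup): stack=[20,20] mem=[0,0,0,0]
After op 5 (+): stack=[40] mem=[0,0,0,0]
After op 6 (dup): stack=[40,40] mem=[0,0,0,0]
After op 7 (STO M2): stack=[40] mem=[0,0,40,0]
After op 8 (push 1): stack=[40,1] mem=[0,0,40,0]
After op 9 (*): stack=[40] mem=[0,0,40,0]
After op 10 (push 10): stack=[40,10] mem=[0,0,40,0]
After op 11 (*): stack=[400] mem=[0,0,40,0]
After op 12 (dup): stack=[400,400] mem=[0,0,40,0]
After op 13 (push 7): stack=[400,400,7] mem=[0,0,40,0]
After op 14 (swap): stack=[400,7,400] mem=[0,0,40,0]
After op 15 (/): stack=[400,0] mem=[0,0,40,0]
After op 16 (/): stack=[0] mem=[0,0,40,0]
After op 17 (push 11): stack=[0,11] mem=[0,0,40,0]
After op 18 (push 10): stack=[0,11,10] mem=[0,0,40,0]
After op 19 (STO M2): stack=[0,11] mem=[0,0,10,0]
After op 20 (STO M1): stack=[0] mem=[0,11,10,0]
After op 21 (pop): stack=[empty] mem=[0,11,10,0]
After op 22 (push 14): stack=[14] mem=[0,11,10,0]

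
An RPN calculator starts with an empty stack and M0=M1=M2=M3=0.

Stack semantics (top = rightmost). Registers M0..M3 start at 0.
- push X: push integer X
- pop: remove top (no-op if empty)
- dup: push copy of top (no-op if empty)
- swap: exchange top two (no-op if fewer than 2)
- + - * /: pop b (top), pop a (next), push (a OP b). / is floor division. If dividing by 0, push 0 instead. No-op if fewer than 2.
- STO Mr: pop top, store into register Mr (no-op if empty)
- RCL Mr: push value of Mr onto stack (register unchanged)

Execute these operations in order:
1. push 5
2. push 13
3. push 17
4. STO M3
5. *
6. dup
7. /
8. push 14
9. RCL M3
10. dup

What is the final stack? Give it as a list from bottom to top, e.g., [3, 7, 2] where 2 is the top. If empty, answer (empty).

After op 1 (push 5): stack=[5] mem=[0,0,0,0]
After op 2 (push 13): stack=[5,13] mem=[0,0,0,0]
After op 3 (push 17): stack=[5,13,17] mem=[0,0,0,0]
After op 4 (STO M3): stack=[5,13] mem=[0,0,0,17]
After op 5 (*): stack=[65] mem=[0,0,0,17]
After op 6 (dup): stack=[65,65] mem=[0,0,0,17]
After op 7 (/): stack=[1] mem=[0,0,0,17]
After op 8 (push 14): stack=[1,14] mem=[0,0,0,17]
After op 9 (RCL M3): stack=[1,14,17] mem=[0,0,0,17]
After op 10 (dup): stack=[1,14,17,17] mem=[0,0,0,17]

Answer: [1, 14, 17, 17]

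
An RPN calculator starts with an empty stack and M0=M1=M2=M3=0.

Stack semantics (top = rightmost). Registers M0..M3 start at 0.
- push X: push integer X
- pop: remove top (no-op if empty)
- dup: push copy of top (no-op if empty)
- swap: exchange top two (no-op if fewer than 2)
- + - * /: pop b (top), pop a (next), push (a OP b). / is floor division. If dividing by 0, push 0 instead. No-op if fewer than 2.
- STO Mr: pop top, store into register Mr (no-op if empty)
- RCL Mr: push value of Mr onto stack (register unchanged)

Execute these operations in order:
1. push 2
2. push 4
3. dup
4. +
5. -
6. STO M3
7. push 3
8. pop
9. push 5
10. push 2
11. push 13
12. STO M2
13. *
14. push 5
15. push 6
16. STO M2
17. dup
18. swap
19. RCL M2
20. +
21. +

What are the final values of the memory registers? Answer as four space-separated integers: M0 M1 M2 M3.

Answer: 0 0 6 -6

Derivation:
After op 1 (push 2): stack=[2] mem=[0,0,0,0]
After op 2 (push 4): stack=[2,4] mem=[0,0,0,0]
After op 3 (dup): stack=[2,4,4] mem=[0,0,0,0]
After op 4 (+): stack=[2,8] mem=[0,0,0,0]
After op 5 (-): stack=[-6] mem=[0,0,0,0]
After op 6 (STO M3): stack=[empty] mem=[0,0,0,-6]
After op 7 (push 3): stack=[3] mem=[0,0,0,-6]
After op 8 (pop): stack=[empty] mem=[0,0,0,-6]
After op 9 (push 5): stack=[5] mem=[0,0,0,-6]
After op 10 (push 2): stack=[5,2] mem=[0,0,0,-6]
After op 11 (push 13): stack=[5,2,13] mem=[0,0,0,-6]
After op 12 (STO M2): stack=[5,2] mem=[0,0,13,-6]
After op 13 (*): stack=[10] mem=[0,0,13,-6]
After op 14 (push 5): stack=[10,5] mem=[0,0,13,-6]
After op 15 (push 6): stack=[10,5,6] mem=[0,0,13,-6]
After op 16 (STO M2): stack=[10,5] mem=[0,0,6,-6]
After op 17 (dup): stack=[10,5,5] mem=[0,0,6,-6]
After op 18 (swap): stack=[10,5,5] mem=[0,0,6,-6]
After op 19 (RCL M2): stack=[10,5,5,6] mem=[0,0,6,-6]
After op 20 (+): stack=[10,5,11] mem=[0,0,6,-6]
After op 21 (+): stack=[10,16] mem=[0,0,6,-6]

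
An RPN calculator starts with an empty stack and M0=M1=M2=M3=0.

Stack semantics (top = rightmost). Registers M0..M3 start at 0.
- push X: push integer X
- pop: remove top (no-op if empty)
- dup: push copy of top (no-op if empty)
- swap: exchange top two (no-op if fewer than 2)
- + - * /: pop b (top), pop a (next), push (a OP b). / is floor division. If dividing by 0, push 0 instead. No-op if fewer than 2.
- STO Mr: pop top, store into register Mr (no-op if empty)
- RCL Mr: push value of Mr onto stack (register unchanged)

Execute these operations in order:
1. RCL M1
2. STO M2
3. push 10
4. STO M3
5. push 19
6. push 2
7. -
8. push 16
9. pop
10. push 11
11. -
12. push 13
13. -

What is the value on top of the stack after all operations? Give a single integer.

After op 1 (RCL M1): stack=[0] mem=[0,0,0,0]
After op 2 (STO M2): stack=[empty] mem=[0,0,0,0]
After op 3 (push 10): stack=[10] mem=[0,0,0,0]
After op 4 (STO M3): stack=[empty] mem=[0,0,0,10]
After op 5 (push 19): stack=[19] mem=[0,0,0,10]
After op 6 (push 2): stack=[19,2] mem=[0,0,0,10]
After op 7 (-): stack=[17] mem=[0,0,0,10]
After op 8 (push 16): stack=[17,16] mem=[0,0,0,10]
After op 9 (pop): stack=[17] mem=[0,0,0,10]
After op 10 (push 11): stack=[17,11] mem=[0,0,0,10]
After op 11 (-): stack=[6] mem=[0,0,0,10]
After op 12 (push 13): stack=[6,13] mem=[0,0,0,10]
After op 13 (-): stack=[-7] mem=[0,0,0,10]

Answer: -7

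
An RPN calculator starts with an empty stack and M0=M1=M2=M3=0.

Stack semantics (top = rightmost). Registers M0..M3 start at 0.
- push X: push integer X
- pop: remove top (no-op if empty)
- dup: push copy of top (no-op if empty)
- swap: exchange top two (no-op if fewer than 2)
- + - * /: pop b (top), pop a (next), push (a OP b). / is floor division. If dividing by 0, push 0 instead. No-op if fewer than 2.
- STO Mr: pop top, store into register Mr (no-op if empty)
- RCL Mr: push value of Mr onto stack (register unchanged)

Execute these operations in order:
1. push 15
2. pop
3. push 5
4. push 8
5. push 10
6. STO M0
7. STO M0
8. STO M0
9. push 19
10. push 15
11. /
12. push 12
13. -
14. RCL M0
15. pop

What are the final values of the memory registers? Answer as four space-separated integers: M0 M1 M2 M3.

Answer: 5 0 0 0

Derivation:
After op 1 (push 15): stack=[15] mem=[0,0,0,0]
After op 2 (pop): stack=[empty] mem=[0,0,0,0]
After op 3 (push 5): stack=[5] mem=[0,0,0,0]
After op 4 (push 8): stack=[5,8] mem=[0,0,0,0]
After op 5 (push 10): stack=[5,8,10] mem=[0,0,0,0]
After op 6 (STO M0): stack=[5,8] mem=[10,0,0,0]
After op 7 (STO M0): stack=[5] mem=[8,0,0,0]
After op 8 (STO M0): stack=[empty] mem=[5,0,0,0]
After op 9 (push 19): stack=[19] mem=[5,0,0,0]
After op 10 (push 15): stack=[19,15] mem=[5,0,0,0]
After op 11 (/): stack=[1] mem=[5,0,0,0]
After op 12 (push 12): stack=[1,12] mem=[5,0,0,0]
After op 13 (-): stack=[-11] mem=[5,0,0,0]
After op 14 (RCL M0): stack=[-11,5] mem=[5,0,0,0]
After op 15 (pop): stack=[-11] mem=[5,0,0,0]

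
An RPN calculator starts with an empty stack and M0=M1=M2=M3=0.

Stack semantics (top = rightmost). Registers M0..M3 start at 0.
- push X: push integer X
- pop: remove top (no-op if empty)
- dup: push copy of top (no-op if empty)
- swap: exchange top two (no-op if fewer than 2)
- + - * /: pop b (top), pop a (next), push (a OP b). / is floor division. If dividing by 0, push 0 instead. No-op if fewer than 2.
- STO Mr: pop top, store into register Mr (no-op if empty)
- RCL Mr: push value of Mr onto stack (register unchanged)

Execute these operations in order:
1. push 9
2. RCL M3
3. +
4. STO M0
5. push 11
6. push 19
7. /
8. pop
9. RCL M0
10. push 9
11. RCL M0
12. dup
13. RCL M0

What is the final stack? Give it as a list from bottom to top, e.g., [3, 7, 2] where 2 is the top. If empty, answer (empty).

After op 1 (push 9): stack=[9] mem=[0,0,0,0]
After op 2 (RCL M3): stack=[9,0] mem=[0,0,0,0]
After op 3 (+): stack=[9] mem=[0,0,0,0]
After op 4 (STO M0): stack=[empty] mem=[9,0,0,0]
After op 5 (push 11): stack=[11] mem=[9,0,0,0]
After op 6 (push 19): stack=[11,19] mem=[9,0,0,0]
After op 7 (/): stack=[0] mem=[9,0,0,0]
After op 8 (pop): stack=[empty] mem=[9,0,0,0]
After op 9 (RCL M0): stack=[9] mem=[9,0,0,0]
After op 10 (push 9): stack=[9,9] mem=[9,0,0,0]
After op 11 (RCL M0): stack=[9,9,9] mem=[9,0,0,0]
After op 12 (dup): stack=[9,9,9,9] mem=[9,0,0,0]
After op 13 (RCL M0): stack=[9,9,9,9,9] mem=[9,0,0,0]

Answer: [9, 9, 9, 9, 9]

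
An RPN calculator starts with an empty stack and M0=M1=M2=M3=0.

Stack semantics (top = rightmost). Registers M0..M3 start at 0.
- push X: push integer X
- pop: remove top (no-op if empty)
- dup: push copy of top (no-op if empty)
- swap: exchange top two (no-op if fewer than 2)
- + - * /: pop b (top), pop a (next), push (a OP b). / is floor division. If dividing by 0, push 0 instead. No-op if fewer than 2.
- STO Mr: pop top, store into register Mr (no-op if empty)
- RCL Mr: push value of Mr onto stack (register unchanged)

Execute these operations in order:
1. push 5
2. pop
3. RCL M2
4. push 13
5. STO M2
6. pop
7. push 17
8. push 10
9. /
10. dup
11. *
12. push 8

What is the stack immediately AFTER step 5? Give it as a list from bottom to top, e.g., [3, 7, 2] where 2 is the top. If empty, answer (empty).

After op 1 (push 5): stack=[5] mem=[0,0,0,0]
After op 2 (pop): stack=[empty] mem=[0,0,0,0]
After op 3 (RCL M2): stack=[0] mem=[0,0,0,0]
After op 4 (push 13): stack=[0,13] mem=[0,0,0,0]
After op 5 (STO M2): stack=[0] mem=[0,0,13,0]

[0]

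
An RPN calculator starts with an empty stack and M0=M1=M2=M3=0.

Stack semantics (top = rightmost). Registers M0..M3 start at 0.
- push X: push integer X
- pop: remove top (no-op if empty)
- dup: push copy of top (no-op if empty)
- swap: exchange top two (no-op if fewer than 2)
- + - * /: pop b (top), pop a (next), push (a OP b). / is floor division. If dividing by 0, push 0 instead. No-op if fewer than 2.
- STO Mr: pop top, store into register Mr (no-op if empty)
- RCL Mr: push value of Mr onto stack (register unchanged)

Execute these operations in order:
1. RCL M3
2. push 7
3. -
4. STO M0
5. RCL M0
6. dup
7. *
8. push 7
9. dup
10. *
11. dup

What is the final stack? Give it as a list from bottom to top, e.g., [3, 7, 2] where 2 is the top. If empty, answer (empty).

After op 1 (RCL M3): stack=[0] mem=[0,0,0,0]
After op 2 (push 7): stack=[0,7] mem=[0,0,0,0]
After op 3 (-): stack=[-7] mem=[0,0,0,0]
After op 4 (STO M0): stack=[empty] mem=[-7,0,0,0]
After op 5 (RCL M0): stack=[-7] mem=[-7,0,0,0]
After op 6 (dup): stack=[-7,-7] mem=[-7,0,0,0]
After op 7 (*): stack=[49] mem=[-7,0,0,0]
After op 8 (push 7): stack=[49,7] mem=[-7,0,0,0]
After op 9 (dup): stack=[49,7,7] mem=[-7,0,0,0]
After op 10 (*): stack=[49,49] mem=[-7,0,0,0]
After op 11 (dup): stack=[49,49,49] mem=[-7,0,0,0]

Answer: [49, 49, 49]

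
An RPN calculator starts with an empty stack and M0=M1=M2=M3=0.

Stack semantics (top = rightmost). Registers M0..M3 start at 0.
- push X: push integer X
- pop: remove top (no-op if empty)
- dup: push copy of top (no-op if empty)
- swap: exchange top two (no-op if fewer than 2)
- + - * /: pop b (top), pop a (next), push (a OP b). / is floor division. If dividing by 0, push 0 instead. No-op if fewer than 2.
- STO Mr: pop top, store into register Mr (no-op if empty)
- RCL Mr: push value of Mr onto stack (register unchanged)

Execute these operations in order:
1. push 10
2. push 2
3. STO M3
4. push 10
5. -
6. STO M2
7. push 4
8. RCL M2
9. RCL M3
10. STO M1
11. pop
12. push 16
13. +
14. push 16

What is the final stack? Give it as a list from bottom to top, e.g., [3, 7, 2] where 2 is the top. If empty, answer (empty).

After op 1 (push 10): stack=[10] mem=[0,0,0,0]
After op 2 (push 2): stack=[10,2] mem=[0,0,0,0]
After op 3 (STO M3): stack=[10] mem=[0,0,0,2]
After op 4 (push 10): stack=[10,10] mem=[0,0,0,2]
After op 5 (-): stack=[0] mem=[0,0,0,2]
After op 6 (STO M2): stack=[empty] mem=[0,0,0,2]
After op 7 (push 4): stack=[4] mem=[0,0,0,2]
After op 8 (RCL M2): stack=[4,0] mem=[0,0,0,2]
After op 9 (RCL M3): stack=[4,0,2] mem=[0,0,0,2]
After op 10 (STO M1): stack=[4,0] mem=[0,2,0,2]
After op 11 (pop): stack=[4] mem=[0,2,0,2]
After op 12 (push 16): stack=[4,16] mem=[0,2,0,2]
After op 13 (+): stack=[20] mem=[0,2,0,2]
After op 14 (push 16): stack=[20,16] mem=[0,2,0,2]

Answer: [20, 16]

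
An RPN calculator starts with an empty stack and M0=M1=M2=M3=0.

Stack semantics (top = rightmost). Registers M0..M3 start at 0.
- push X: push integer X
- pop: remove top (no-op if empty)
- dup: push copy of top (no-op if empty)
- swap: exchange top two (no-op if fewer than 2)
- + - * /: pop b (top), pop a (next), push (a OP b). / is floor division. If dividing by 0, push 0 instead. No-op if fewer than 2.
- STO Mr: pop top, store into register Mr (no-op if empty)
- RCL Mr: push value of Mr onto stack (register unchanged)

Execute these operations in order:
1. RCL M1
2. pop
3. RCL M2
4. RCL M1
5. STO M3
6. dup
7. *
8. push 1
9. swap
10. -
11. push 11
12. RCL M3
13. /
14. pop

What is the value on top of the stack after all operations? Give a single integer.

After op 1 (RCL M1): stack=[0] mem=[0,0,0,0]
After op 2 (pop): stack=[empty] mem=[0,0,0,0]
After op 3 (RCL M2): stack=[0] mem=[0,0,0,0]
After op 4 (RCL M1): stack=[0,0] mem=[0,0,0,0]
After op 5 (STO M3): stack=[0] mem=[0,0,0,0]
After op 6 (dup): stack=[0,0] mem=[0,0,0,0]
After op 7 (*): stack=[0] mem=[0,0,0,0]
After op 8 (push 1): stack=[0,1] mem=[0,0,0,0]
After op 9 (swap): stack=[1,0] mem=[0,0,0,0]
After op 10 (-): stack=[1] mem=[0,0,0,0]
After op 11 (push 11): stack=[1,11] mem=[0,0,0,0]
After op 12 (RCL M3): stack=[1,11,0] mem=[0,0,0,0]
After op 13 (/): stack=[1,0] mem=[0,0,0,0]
After op 14 (pop): stack=[1] mem=[0,0,0,0]

Answer: 1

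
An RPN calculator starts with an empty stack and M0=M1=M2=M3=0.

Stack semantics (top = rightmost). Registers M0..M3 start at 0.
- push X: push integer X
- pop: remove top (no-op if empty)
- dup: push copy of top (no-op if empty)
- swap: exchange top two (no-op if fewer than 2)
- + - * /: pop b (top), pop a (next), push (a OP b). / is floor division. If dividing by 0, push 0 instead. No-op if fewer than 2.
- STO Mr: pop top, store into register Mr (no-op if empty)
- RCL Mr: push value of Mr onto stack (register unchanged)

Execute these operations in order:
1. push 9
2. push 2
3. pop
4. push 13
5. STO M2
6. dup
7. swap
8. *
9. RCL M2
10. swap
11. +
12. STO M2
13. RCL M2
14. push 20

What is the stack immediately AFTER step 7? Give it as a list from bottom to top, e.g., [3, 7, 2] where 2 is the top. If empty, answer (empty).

After op 1 (push 9): stack=[9] mem=[0,0,0,0]
After op 2 (push 2): stack=[9,2] mem=[0,0,0,0]
After op 3 (pop): stack=[9] mem=[0,0,0,0]
After op 4 (push 13): stack=[9,13] mem=[0,0,0,0]
After op 5 (STO M2): stack=[9] mem=[0,0,13,0]
After op 6 (dup): stack=[9,9] mem=[0,0,13,0]
After op 7 (swap): stack=[9,9] mem=[0,0,13,0]

[9, 9]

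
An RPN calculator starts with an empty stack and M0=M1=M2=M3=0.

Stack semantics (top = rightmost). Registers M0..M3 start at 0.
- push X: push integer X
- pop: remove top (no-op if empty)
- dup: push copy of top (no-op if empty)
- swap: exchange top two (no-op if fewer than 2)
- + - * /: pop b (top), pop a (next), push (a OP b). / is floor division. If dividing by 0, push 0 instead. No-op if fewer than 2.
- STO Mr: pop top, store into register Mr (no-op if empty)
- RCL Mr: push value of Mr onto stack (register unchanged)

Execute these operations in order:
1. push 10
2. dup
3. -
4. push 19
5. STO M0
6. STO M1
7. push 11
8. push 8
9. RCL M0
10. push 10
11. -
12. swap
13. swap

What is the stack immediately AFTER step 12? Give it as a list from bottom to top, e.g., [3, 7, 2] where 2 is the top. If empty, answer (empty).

After op 1 (push 10): stack=[10] mem=[0,0,0,0]
After op 2 (dup): stack=[10,10] mem=[0,0,0,0]
After op 3 (-): stack=[0] mem=[0,0,0,0]
After op 4 (push 19): stack=[0,19] mem=[0,0,0,0]
After op 5 (STO M0): stack=[0] mem=[19,0,0,0]
After op 6 (STO M1): stack=[empty] mem=[19,0,0,0]
After op 7 (push 11): stack=[11] mem=[19,0,0,0]
After op 8 (push 8): stack=[11,8] mem=[19,0,0,0]
After op 9 (RCL M0): stack=[11,8,19] mem=[19,0,0,0]
After op 10 (push 10): stack=[11,8,19,10] mem=[19,0,0,0]
After op 11 (-): stack=[11,8,9] mem=[19,0,0,0]
After op 12 (swap): stack=[11,9,8] mem=[19,0,0,0]

[11, 9, 8]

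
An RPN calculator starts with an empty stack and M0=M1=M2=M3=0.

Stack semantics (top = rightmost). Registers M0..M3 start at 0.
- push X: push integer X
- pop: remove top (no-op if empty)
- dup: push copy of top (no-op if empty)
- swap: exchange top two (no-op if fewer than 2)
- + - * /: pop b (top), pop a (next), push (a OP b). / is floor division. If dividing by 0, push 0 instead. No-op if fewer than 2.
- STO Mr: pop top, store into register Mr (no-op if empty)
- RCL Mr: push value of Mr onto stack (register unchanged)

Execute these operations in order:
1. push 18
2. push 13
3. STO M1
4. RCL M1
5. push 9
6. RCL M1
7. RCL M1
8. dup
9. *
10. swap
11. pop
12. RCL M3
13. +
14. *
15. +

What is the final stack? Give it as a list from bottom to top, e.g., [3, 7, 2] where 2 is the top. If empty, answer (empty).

After op 1 (push 18): stack=[18] mem=[0,0,0,0]
After op 2 (push 13): stack=[18,13] mem=[0,0,0,0]
After op 3 (STO M1): stack=[18] mem=[0,13,0,0]
After op 4 (RCL M1): stack=[18,13] mem=[0,13,0,0]
After op 5 (push 9): stack=[18,13,9] mem=[0,13,0,0]
After op 6 (RCL M1): stack=[18,13,9,13] mem=[0,13,0,0]
After op 7 (RCL M1): stack=[18,13,9,13,13] mem=[0,13,0,0]
After op 8 (dup): stack=[18,13,9,13,13,13] mem=[0,13,0,0]
After op 9 (*): stack=[18,13,9,13,169] mem=[0,13,0,0]
After op 10 (swap): stack=[18,13,9,169,13] mem=[0,13,0,0]
After op 11 (pop): stack=[18,13,9,169] mem=[0,13,0,0]
After op 12 (RCL M3): stack=[18,13,9,169,0] mem=[0,13,0,0]
After op 13 (+): stack=[18,13,9,169] mem=[0,13,0,0]
After op 14 (*): stack=[18,13,1521] mem=[0,13,0,0]
After op 15 (+): stack=[18,1534] mem=[0,13,0,0]

Answer: [18, 1534]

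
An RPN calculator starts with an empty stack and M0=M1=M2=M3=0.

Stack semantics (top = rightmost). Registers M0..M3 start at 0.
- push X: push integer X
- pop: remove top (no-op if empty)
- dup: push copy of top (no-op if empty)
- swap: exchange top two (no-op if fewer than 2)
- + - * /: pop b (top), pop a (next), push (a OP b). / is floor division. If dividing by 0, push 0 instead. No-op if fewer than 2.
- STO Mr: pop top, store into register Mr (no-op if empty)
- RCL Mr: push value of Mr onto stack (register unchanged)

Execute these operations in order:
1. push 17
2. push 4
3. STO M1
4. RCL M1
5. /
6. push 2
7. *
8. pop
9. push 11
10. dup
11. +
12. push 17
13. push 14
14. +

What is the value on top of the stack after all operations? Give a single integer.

After op 1 (push 17): stack=[17] mem=[0,0,0,0]
After op 2 (push 4): stack=[17,4] mem=[0,0,0,0]
After op 3 (STO M1): stack=[17] mem=[0,4,0,0]
After op 4 (RCL M1): stack=[17,4] mem=[0,4,0,0]
After op 5 (/): stack=[4] mem=[0,4,0,0]
After op 6 (push 2): stack=[4,2] mem=[0,4,0,0]
After op 7 (*): stack=[8] mem=[0,4,0,0]
After op 8 (pop): stack=[empty] mem=[0,4,0,0]
After op 9 (push 11): stack=[11] mem=[0,4,0,0]
After op 10 (dup): stack=[11,11] mem=[0,4,0,0]
After op 11 (+): stack=[22] mem=[0,4,0,0]
After op 12 (push 17): stack=[22,17] mem=[0,4,0,0]
After op 13 (push 14): stack=[22,17,14] mem=[0,4,0,0]
After op 14 (+): stack=[22,31] mem=[0,4,0,0]

Answer: 31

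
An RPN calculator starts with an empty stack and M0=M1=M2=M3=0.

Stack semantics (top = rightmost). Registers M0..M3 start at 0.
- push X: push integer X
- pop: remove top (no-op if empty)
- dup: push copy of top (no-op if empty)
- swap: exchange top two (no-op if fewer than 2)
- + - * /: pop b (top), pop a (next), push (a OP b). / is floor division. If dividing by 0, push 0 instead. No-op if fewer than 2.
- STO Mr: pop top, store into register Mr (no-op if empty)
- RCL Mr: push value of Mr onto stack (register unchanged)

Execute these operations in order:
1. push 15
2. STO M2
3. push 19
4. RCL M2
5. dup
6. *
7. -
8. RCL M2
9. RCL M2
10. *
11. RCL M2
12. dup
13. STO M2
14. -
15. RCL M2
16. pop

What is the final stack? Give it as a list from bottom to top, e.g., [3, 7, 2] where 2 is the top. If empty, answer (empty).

After op 1 (push 15): stack=[15] mem=[0,0,0,0]
After op 2 (STO M2): stack=[empty] mem=[0,0,15,0]
After op 3 (push 19): stack=[19] mem=[0,0,15,0]
After op 4 (RCL M2): stack=[19,15] mem=[0,0,15,0]
After op 5 (dup): stack=[19,15,15] mem=[0,0,15,0]
After op 6 (*): stack=[19,225] mem=[0,0,15,0]
After op 7 (-): stack=[-206] mem=[0,0,15,0]
After op 8 (RCL M2): stack=[-206,15] mem=[0,0,15,0]
After op 9 (RCL M2): stack=[-206,15,15] mem=[0,0,15,0]
After op 10 (*): stack=[-206,225] mem=[0,0,15,0]
After op 11 (RCL M2): stack=[-206,225,15] mem=[0,0,15,0]
After op 12 (dup): stack=[-206,225,15,15] mem=[0,0,15,0]
After op 13 (STO M2): stack=[-206,225,15] mem=[0,0,15,0]
After op 14 (-): stack=[-206,210] mem=[0,0,15,0]
After op 15 (RCL M2): stack=[-206,210,15] mem=[0,0,15,0]
After op 16 (pop): stack=[-206,210] mem=[0,0,15,0]

Answer: [-206, 210]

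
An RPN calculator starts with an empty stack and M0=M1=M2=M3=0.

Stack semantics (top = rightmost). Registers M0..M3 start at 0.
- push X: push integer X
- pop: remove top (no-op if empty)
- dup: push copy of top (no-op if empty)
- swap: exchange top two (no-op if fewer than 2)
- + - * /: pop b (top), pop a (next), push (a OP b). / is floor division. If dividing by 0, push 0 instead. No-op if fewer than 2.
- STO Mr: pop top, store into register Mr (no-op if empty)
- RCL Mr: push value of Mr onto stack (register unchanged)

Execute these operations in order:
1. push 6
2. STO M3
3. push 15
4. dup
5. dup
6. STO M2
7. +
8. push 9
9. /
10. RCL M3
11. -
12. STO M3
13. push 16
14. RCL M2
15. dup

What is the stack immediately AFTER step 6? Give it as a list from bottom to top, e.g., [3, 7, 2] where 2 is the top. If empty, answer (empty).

After op 1 (push 6): stack=[6] mem=[0,0,0,0]
After op 2 (STO M3): stack=[empty] mem=[0,0,0,6]
After op 3 (push 15): stack=[15] mem=[0,0,0,6]
After op 4 (dup): stack=[15,15] mem=[0,0,0,6]
After op 5 (dup): stack=[15,15,15] mem=[0,0,0,6]
After op 6 (STO M2): stack=[15,15] mem=[0,0,15,6]

[15, 15]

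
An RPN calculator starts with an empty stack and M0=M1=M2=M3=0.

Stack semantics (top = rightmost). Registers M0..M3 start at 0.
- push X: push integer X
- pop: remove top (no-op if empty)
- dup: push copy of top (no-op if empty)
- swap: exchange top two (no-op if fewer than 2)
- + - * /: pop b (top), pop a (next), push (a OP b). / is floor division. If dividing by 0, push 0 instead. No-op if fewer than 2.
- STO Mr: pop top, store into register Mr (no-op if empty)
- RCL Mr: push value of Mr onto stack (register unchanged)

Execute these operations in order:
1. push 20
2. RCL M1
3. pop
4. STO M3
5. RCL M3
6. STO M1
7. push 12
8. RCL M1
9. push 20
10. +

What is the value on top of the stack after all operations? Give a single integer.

After op 1 (push 20): stack=[20] mem=[0,0,0,0]
After op 2 (RCL M1): stack=[20,0] mem=[0,0,0,0]
After op 3 (pop): stack=[20] mem=[0,0,0,0]
After op 4 (STO M3): stack=[empty] mem=[0,0,0,20]
After op 5 (RCL M3): stack=[20] mem=[0,0,0,20]
After op 6 (STO M1): stack=[empty] mem=[0,20,0,20]
After op 7 (push 12): stack=[12] mem=[0,20,0,20]
After op 8 (RCL M1): stack=[12,20] mem=[0,20,0,20]
After op 9 (push 20): stack=[12,20,20] mem=[0,20,0,20]
After op 10 (+): stack=[12,40] mem=[0,20,0,20]

Answer: 40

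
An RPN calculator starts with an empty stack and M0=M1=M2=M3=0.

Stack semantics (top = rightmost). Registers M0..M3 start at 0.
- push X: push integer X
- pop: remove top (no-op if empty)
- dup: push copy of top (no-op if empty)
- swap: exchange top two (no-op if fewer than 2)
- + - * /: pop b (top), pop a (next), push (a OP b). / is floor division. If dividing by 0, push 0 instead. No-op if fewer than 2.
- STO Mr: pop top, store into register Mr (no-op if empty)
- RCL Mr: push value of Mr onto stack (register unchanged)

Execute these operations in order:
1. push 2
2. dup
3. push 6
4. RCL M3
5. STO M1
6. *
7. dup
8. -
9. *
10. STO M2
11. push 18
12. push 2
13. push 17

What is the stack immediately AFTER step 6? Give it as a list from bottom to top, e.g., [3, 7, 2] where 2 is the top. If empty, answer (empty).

After op 1 (push 2): stack=[2] mem=[0,0,0,0]
After op 2 (dup): stack=[2,2] mem=[0,0,0,0]
After op 3 (push 6): stack=[2,2,6] mem=[0,0,0,0]
After op 4 (RCL M3): stack=[2,2,6,0] mem=[0,0,0,0]
After op 5 (STO M1): stack=[2,2,6] mem=[0,0,0,0]
After op 6 (*): stack=[2,12] mem=[0,0,0,0]

[2, 12]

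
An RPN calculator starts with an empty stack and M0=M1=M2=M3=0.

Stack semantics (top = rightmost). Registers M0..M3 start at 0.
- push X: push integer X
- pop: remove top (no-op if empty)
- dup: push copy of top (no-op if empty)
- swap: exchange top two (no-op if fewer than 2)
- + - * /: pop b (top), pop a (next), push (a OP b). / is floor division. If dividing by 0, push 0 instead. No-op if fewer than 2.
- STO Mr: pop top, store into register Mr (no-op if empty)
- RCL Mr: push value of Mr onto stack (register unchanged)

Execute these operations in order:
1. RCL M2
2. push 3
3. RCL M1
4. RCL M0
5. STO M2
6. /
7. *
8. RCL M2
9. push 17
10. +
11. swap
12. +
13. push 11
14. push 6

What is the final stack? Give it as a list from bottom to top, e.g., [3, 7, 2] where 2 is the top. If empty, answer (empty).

Answer: [17, 11, 6]

Derivation:
After op 1 (RCL M2): stack=[0] mem=[0,0,0,0]
After op 2 (push 3): stack=[0,3] mem=[0,0,0,0]
After op 3 (RCL M1): stack=[0,3,0] mem=[0,0,0,0]
After op 4 (RCL M0): stack=[0,3,0,0] mem=[0,0,0,0]
After op 5 (STO M2): stack=[0,3,0] mem=[0,0,0,0]
After op 6 (/): stack=[0,0] mem=[0,0,0,0]
After op 7 (*): stack=[0] mem=[0,0,0,0]
After op 8 (RCL M2): stack=[0,0] mem=[0,0,0,0]
After op 9 (push 17): stack=[0,0,17] mem=[0,0,0,0]
After op 10 (+): stack=[0,17] mem=[0,0,0,0]
After op 11 (swap): stack=[17,0] mem=[0,0,0,0]
After op 12 (+): stack=[17] mem=[0,0,0,0]
After op 13 (push 11): stack=[17,11] mem=[0,0,0,0]
After op 14 (push 6): stack=[17,11,6] mem=[0,0,0,0]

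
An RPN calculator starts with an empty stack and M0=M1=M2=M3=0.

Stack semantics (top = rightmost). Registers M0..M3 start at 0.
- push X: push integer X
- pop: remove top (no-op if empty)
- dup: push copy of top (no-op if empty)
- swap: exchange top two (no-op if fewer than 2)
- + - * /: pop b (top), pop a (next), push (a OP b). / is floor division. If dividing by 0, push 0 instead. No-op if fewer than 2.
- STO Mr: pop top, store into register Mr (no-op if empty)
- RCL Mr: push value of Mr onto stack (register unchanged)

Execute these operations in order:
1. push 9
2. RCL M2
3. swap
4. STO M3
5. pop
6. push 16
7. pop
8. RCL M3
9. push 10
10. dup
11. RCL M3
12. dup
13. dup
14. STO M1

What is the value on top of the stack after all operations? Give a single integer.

Answer: 9

Derivation:
After op 1 (push 9): stack=[9] mem=[0,0,0,0]
After op 2 (RCL M2): stack=[9,0] mem=[0,0,0,0]
After op 3 (swap): stack=[0,9] mem=[0,0,0,0]
After op 4 (STO M3): stack=[0] mem=[0,0,0,9]
After op 5 (pop): stack=[empty] mem=[0,0,0,9]
After op 6 (push 16): stack=[16] mem=[0,0,0,9]
After op 7 (pop): stack=[empty] mem=[0,0,0,9]
After op 8 (RCL M3): stack=[9] mem=[0,0,0,9]
After op 9 (push 10): stack=[9,10] mem=[0,0,0,9]
After op 10 (dup): stack=[9,10,10] mem=[0,0,0,9]
After op 11 (RCL M3): stack=[9,10,10,9] mem=[0,0,0,9]
After op 12 (dup): stack=[9,10,10,9,9] mem=[0,0,0,9]
After op 13 (dup): stack=[9,10,10,9,9,9] mem=[0,0,0,9]
After op 14 (STO M1): stack=[9,10,10,9,9] mem=[0,9,0,9]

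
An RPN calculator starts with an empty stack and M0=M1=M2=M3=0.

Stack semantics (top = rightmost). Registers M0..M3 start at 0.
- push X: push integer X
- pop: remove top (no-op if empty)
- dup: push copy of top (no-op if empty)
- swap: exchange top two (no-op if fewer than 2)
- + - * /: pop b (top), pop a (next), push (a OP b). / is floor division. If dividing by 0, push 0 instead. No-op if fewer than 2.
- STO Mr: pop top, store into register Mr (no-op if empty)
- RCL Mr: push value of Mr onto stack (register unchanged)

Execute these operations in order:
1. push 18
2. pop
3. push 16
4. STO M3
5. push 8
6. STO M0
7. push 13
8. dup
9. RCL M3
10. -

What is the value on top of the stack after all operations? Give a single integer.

Answer: -3

Derivation:
After op 1 (push 18): stack=[18] mem=[0,0,0,0]
After op 2 (pop): stack=[empty] mem=[0,0,0,0]
After op 3 (push 16): stack=[16] mem=[0,0,0,0]
After op 4 (STO M3): stack=[empty] mem=[0,0,0,16]
After op 5 (push 8): stack=[8] mem=[0,0,0,16]
After op 6 (STO M0): stack=[empty] mem=[8,0,0,16]
After op 7 (push 13): stack=[13] mem=[8,0,0,16]
After op 8 (dup): stack=[13,13] mem=[8,0,0,16]
After op 9 (RCL M3): stack=[13,13,16] mem=[8,0,0,16]
After op 10 (-): stack=[13,-3] mem=[8,0,0,16]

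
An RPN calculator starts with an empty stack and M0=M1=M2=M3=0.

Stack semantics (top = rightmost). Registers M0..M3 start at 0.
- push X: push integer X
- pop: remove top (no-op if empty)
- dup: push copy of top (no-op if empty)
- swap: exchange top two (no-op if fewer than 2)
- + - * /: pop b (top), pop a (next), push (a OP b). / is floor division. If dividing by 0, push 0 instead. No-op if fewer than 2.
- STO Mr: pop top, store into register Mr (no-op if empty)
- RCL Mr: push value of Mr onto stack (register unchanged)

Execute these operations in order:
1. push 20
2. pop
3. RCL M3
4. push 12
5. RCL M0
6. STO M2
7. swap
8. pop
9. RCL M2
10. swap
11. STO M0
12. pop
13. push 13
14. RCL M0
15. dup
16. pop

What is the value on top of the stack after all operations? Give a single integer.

After op 1 (push 20): stack=[20] mem=[0,0,0,0]
After op 2 (pop): stack=[empty] mem=[0,0,0,0]
After op 3 (RCL M3): stack=[0] mem=[0,0,0,0]
After op 4 (push 12): stack=[0,12] mem=[0,0,0,0]
After op 5 (RCL M0): stack=[0,12,0] mem=[0,0,0,0]
After op 6 (STO M2): stack=[0,12] mem=[0,0,0,0]
After op 7 (swap): stack=[12,0] mem=[0,0,0,0]
After op 8 (pop): stack=[12] mem=[0,0,0,0]
After op 9 (RCL M2): stack=[12,0] mem=[0,0,0,0]
After op 10 (swap): stack=[0,12] mem=[0,0,0,0]
After op 11 (STO M0): stack=[0] mem=[12,0,0,0]
After op 12 (pop): stack=[empty] mem=[12,0,0,0]
After op 13 (push 13): stack=[13] mem=[12,0,0,0]
After op 14 (RCL M0): stack=[13,12] mem=[12,0,0,0]
After op 15 (dup): stack=[13,12,12] mem=[12,0,0,0]
After op 16 (pop): stack=[13,12] mem=[12,0,0,0]

Answer: 12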